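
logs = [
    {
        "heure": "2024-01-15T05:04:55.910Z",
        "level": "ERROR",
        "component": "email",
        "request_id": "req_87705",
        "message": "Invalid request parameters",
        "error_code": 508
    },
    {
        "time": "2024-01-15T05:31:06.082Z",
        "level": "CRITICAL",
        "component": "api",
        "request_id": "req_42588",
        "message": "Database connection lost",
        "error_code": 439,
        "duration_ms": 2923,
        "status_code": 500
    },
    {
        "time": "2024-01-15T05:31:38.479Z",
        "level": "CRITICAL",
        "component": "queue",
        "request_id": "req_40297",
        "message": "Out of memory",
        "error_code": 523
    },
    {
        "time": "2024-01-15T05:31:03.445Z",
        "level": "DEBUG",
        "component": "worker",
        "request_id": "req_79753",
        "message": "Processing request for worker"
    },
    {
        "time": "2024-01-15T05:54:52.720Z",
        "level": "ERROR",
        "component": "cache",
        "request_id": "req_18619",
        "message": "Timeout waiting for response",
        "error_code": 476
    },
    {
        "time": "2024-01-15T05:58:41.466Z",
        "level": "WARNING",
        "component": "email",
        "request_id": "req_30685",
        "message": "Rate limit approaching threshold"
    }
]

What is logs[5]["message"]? "Rate limit approaching threshold"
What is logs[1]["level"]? "CRITICAL"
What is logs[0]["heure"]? "2024-01-15T05:04:55.910Z"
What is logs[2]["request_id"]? "req_40297"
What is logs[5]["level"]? "WARNING"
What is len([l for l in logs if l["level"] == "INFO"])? 0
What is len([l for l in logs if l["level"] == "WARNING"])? 1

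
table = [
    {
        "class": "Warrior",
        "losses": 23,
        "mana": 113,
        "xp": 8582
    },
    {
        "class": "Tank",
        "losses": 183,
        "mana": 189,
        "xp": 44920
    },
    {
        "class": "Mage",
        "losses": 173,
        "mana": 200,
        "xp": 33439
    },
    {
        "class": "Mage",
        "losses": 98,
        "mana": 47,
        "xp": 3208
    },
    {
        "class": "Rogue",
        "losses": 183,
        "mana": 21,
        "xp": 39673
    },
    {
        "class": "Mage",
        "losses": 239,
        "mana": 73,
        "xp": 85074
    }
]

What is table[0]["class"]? "Warrior"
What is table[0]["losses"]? 23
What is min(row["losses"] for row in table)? 23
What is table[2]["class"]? "Mage"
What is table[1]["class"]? "Tank"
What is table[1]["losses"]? 183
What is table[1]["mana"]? 189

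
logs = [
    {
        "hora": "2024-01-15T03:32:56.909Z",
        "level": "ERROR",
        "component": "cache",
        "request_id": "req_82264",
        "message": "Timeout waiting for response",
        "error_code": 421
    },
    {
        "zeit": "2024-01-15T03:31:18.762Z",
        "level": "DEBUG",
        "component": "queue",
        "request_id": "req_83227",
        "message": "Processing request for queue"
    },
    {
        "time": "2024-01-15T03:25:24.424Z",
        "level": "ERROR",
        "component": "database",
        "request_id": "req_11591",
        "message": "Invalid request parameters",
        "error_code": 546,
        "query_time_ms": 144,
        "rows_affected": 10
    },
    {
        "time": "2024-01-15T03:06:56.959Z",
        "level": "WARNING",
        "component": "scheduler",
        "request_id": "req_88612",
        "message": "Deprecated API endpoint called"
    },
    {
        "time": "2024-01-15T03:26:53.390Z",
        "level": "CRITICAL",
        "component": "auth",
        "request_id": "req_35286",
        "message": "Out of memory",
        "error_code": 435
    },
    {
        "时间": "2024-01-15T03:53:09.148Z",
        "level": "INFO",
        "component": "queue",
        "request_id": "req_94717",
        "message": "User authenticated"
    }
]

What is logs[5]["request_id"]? "req_94717"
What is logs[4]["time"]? "2024-01-15T03:26:53.390Z"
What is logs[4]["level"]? "CRITICAL"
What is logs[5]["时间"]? "2024-01-15T03:53:09.148Z"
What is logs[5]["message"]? "User authenticated"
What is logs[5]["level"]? "INFO"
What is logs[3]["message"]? "Deprecated API endpoint called"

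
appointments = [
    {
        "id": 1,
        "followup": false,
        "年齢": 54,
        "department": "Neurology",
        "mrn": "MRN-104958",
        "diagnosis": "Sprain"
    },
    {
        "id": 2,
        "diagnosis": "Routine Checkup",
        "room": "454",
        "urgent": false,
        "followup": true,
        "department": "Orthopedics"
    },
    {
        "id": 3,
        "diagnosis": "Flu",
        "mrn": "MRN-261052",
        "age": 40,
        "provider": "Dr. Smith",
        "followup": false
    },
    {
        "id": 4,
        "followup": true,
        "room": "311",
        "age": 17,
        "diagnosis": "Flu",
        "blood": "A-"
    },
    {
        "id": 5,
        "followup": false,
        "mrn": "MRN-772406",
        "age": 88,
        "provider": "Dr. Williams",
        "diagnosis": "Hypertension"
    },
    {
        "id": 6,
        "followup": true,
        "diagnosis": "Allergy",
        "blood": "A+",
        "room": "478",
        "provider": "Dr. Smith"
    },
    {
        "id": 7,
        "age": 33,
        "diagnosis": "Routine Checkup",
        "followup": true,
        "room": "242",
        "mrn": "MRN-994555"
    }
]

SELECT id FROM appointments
[1, 2, 3, 4, 5, 6, 7]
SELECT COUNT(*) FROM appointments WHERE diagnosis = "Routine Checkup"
2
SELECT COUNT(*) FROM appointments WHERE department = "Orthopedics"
1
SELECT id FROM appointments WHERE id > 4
[5, 6, 7]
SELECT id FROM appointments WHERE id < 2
[1]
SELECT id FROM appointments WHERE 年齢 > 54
[]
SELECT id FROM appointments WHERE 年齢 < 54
[]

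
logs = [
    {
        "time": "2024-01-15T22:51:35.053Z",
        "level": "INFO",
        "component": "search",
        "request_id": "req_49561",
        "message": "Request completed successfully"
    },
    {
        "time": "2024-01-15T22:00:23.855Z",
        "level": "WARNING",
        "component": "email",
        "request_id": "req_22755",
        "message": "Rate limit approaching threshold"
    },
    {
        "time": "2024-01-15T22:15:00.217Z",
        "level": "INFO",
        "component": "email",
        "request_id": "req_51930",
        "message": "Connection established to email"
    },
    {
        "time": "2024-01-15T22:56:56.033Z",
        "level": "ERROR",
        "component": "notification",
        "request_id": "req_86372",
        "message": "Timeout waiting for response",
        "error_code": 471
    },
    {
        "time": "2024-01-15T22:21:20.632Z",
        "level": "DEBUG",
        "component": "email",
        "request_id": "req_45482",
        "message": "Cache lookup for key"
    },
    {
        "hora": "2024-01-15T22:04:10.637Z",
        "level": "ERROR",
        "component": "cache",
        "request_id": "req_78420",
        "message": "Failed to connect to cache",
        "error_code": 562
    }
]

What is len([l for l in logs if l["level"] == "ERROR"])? 2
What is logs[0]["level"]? "INFO"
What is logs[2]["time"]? "2024-01-15T22:15:00.217Z"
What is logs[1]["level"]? "WARNING"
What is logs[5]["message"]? "Failed to connect to cache"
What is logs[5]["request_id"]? "req_78420"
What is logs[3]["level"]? "ERROR"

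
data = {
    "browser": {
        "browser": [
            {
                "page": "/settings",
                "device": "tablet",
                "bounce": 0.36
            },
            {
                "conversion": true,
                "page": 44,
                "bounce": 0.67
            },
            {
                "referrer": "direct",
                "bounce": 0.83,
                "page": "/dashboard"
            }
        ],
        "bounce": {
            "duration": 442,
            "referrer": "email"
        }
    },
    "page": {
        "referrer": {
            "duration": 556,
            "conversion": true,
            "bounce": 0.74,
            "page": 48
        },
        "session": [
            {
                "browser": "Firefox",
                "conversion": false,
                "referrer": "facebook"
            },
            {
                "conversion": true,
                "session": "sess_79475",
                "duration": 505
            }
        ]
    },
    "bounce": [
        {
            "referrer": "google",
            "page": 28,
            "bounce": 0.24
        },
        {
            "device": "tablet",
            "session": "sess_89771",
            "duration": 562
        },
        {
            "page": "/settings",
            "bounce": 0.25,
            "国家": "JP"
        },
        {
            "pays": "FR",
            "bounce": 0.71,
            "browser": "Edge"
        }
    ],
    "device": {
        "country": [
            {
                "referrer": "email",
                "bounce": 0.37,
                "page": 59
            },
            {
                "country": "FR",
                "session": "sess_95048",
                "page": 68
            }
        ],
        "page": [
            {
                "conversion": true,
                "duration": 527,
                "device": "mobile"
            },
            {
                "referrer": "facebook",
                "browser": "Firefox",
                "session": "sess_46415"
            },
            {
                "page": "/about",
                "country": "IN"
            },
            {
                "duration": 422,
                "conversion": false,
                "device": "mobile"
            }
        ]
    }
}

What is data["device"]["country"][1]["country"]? "FR"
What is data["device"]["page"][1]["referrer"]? "facebook"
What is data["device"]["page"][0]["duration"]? 527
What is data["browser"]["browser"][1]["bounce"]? 0.67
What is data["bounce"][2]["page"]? "/settings"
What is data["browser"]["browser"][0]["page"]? "/settings"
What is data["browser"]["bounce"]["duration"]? 442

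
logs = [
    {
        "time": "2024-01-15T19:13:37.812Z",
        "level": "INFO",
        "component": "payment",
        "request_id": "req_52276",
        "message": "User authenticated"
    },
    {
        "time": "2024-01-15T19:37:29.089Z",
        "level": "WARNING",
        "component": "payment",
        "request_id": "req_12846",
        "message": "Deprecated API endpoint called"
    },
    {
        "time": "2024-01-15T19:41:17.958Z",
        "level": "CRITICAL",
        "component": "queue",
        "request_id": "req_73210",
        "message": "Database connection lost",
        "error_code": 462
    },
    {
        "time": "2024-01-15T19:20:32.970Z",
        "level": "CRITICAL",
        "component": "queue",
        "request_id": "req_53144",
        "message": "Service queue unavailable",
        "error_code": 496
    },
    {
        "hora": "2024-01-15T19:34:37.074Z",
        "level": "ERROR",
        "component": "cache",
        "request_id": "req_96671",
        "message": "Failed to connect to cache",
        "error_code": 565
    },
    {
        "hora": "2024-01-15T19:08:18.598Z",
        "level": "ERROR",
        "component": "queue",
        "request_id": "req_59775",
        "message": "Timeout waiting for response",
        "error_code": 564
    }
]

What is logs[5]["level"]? "ERROR"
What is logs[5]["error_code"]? 564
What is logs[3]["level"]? "CRITICAL"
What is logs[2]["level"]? "CRITICAL"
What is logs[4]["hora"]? "2024-01-15T19:34:37.074Z"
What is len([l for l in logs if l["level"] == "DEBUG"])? 0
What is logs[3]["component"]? "queue"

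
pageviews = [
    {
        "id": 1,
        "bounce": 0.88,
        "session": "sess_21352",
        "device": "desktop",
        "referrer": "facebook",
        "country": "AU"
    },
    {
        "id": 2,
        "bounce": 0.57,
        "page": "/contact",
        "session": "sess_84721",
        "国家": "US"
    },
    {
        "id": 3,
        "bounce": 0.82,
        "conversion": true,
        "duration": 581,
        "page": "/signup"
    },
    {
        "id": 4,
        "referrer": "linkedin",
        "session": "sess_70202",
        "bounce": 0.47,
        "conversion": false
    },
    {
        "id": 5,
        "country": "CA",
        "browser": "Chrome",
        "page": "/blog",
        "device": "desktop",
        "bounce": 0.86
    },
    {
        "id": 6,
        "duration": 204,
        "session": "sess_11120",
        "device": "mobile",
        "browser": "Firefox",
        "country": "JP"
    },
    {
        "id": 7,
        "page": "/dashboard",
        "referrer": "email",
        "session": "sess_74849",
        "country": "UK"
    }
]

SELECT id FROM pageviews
[1, 2, 3, 4, 5, 6, 7]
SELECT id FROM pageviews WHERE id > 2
[3, 4, 5, 6, 7]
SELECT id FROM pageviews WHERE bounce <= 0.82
[2, 3, 4]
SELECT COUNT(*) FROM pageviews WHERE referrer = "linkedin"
1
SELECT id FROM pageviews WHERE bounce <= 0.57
[2, 4]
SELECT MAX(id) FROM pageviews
7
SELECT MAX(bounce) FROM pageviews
0.88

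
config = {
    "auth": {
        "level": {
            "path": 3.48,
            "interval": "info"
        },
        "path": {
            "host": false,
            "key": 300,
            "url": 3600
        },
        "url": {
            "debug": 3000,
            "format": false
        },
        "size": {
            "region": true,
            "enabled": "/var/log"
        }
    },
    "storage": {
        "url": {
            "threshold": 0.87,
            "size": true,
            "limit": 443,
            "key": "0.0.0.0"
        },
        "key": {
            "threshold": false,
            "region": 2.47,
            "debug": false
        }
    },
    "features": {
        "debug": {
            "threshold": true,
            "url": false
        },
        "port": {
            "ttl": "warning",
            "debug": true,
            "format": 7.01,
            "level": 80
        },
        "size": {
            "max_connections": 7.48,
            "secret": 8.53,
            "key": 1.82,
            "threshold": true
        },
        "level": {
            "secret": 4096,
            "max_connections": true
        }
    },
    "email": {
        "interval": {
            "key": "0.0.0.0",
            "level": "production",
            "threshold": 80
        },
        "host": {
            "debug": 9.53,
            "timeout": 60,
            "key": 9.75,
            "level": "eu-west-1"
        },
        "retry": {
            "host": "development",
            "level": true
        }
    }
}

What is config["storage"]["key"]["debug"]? False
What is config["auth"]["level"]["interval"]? "info"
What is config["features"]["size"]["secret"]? 8.53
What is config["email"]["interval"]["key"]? "0.0.0.0"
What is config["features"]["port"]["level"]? 80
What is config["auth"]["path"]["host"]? False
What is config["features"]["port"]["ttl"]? "warning"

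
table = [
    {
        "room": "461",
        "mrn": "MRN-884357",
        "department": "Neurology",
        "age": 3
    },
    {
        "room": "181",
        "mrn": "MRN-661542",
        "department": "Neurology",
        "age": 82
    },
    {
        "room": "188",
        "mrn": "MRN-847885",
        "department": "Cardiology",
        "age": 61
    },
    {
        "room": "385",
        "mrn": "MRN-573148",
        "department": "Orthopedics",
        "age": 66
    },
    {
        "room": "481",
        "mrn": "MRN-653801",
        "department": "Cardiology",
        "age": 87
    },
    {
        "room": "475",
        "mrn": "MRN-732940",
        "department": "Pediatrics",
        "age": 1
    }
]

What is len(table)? 6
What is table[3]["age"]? 66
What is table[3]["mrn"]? "MRN-573148"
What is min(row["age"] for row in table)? 1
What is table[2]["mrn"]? "MRN-847885"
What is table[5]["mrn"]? "MRN-732940"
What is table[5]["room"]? "475"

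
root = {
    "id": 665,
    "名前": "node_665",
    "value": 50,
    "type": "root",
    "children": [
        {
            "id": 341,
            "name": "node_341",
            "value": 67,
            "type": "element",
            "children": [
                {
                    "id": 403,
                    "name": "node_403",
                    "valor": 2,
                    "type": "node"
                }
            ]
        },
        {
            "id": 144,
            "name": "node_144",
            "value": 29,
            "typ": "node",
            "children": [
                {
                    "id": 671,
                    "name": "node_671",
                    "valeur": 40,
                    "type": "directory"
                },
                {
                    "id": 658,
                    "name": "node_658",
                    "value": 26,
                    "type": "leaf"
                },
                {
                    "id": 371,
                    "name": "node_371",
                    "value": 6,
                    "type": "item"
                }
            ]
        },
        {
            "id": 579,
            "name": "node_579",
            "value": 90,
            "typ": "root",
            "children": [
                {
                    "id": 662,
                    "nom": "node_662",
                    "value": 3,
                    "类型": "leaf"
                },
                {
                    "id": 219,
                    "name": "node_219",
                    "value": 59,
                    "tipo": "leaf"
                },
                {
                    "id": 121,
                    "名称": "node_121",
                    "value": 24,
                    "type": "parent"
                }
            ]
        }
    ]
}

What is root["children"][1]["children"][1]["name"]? "node_658"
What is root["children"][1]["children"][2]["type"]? "item"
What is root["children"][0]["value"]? 67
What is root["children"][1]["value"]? 29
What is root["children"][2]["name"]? "node_579"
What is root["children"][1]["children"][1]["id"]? 658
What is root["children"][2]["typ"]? "root"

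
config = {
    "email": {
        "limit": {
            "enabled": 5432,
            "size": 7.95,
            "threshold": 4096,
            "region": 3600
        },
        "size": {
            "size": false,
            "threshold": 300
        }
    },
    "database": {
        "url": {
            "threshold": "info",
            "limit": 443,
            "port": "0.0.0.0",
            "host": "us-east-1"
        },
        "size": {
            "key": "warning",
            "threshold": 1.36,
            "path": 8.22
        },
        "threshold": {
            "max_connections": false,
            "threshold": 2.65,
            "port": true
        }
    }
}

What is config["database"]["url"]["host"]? "us-east-1"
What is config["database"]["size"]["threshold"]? 1.36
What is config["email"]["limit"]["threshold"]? 4096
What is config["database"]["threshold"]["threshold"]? 2.65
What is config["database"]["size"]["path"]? 8.22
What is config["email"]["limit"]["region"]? 3600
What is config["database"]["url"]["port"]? "0.0.0.0"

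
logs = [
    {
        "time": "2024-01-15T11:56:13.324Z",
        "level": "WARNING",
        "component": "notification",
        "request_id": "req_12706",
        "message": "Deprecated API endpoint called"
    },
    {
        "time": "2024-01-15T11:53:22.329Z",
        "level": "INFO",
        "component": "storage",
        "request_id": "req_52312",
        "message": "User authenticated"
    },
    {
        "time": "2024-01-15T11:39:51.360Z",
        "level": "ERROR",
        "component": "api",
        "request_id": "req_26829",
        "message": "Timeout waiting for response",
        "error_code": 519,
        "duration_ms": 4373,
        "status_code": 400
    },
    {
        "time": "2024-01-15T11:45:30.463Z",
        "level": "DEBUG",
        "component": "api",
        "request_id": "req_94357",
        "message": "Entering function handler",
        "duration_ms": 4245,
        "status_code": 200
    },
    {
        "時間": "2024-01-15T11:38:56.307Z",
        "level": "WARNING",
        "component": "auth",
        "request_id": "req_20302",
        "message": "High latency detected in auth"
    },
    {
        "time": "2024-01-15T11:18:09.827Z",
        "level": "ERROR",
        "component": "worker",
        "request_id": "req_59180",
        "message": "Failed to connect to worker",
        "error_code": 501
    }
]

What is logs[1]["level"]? "INFO"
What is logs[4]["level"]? "WARNING"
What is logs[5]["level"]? "ERROR"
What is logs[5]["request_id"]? "req_59180"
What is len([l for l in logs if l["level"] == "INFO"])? 1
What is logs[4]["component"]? "auth"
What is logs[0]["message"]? "Deprecated API endpoint called"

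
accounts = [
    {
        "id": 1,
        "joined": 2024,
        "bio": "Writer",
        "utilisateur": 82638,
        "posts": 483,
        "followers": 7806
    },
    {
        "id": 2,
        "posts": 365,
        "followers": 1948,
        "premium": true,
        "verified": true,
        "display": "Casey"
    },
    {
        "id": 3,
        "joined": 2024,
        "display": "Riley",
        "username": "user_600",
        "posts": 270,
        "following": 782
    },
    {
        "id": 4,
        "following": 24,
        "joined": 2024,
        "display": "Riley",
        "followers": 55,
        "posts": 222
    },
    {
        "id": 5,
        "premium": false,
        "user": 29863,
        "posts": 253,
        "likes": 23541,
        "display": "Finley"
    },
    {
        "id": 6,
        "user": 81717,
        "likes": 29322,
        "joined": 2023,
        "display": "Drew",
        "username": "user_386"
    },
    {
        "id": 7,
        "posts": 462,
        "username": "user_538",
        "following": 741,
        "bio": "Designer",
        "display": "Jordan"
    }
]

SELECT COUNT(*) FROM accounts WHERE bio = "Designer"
1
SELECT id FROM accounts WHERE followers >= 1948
[1, 2]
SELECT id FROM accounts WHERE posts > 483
[]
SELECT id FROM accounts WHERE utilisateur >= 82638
[1]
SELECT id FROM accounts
[1, 2, 3, 4, 5, 6, 7]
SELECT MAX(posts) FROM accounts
483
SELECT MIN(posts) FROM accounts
222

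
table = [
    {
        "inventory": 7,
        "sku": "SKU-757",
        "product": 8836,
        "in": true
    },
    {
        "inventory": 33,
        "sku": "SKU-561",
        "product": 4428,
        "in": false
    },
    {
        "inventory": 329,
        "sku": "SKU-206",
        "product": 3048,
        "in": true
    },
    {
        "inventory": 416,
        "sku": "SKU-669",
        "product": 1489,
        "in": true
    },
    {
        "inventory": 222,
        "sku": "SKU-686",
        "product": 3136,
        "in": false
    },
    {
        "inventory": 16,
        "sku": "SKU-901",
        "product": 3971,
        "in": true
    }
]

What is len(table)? 6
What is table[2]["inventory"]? 329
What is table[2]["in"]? True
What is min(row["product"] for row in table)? 1489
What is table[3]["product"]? 1489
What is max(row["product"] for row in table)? 8836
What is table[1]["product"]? 4428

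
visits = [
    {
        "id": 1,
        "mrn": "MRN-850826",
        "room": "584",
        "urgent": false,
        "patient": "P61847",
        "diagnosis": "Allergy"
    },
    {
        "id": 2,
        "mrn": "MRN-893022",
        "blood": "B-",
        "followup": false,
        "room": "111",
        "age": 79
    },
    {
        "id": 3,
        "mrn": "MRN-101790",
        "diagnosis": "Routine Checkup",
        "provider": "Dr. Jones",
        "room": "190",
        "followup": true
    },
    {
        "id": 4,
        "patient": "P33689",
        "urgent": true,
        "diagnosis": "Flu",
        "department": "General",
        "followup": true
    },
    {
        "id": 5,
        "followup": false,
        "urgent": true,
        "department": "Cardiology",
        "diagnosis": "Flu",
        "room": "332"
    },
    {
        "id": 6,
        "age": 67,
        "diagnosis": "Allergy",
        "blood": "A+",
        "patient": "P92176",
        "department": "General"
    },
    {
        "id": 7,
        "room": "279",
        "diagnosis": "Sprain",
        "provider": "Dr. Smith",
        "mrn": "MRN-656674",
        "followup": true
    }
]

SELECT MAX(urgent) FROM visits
True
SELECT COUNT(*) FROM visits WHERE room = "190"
1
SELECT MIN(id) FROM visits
1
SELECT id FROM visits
[1, 2, 3, 4, 5, 6, 7]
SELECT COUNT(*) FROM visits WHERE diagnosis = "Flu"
2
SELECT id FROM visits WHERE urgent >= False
[1, 4, 5]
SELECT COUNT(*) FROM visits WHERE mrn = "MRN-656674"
1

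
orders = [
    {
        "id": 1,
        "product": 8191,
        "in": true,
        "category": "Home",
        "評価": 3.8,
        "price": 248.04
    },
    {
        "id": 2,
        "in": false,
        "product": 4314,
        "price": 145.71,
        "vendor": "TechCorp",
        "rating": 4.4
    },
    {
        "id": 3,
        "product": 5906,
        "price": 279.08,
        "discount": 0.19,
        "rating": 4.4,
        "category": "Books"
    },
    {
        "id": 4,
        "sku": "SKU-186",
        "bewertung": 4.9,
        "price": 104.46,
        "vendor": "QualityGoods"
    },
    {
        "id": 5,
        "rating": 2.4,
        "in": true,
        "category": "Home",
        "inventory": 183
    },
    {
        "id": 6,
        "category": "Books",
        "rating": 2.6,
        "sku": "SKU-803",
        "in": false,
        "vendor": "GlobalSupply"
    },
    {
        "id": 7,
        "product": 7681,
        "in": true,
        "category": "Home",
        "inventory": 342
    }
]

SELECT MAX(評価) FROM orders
3.8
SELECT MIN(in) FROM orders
False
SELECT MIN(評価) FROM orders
3.8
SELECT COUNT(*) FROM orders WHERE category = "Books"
2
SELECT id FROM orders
[1, 2, 3, 4, 5, 6, 7]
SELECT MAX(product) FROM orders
8191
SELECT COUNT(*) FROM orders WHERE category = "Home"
3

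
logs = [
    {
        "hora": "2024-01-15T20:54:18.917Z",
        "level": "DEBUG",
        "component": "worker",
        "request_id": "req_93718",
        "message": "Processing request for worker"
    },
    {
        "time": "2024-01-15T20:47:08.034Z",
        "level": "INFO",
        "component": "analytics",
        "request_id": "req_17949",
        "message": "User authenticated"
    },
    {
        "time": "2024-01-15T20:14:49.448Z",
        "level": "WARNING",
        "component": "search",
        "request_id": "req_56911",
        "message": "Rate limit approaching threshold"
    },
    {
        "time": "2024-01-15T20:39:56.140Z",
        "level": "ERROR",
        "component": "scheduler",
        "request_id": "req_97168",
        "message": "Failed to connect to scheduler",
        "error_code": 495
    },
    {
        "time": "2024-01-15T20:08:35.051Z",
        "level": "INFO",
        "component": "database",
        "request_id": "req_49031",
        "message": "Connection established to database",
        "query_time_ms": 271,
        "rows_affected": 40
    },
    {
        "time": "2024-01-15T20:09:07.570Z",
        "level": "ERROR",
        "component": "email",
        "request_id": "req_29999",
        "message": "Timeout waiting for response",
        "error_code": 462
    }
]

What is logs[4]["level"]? "INFO"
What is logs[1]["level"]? "INFO"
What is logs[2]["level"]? "WARNING"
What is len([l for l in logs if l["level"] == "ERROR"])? 2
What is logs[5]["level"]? "ERROR"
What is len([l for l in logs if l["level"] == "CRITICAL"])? 0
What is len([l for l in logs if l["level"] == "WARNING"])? 1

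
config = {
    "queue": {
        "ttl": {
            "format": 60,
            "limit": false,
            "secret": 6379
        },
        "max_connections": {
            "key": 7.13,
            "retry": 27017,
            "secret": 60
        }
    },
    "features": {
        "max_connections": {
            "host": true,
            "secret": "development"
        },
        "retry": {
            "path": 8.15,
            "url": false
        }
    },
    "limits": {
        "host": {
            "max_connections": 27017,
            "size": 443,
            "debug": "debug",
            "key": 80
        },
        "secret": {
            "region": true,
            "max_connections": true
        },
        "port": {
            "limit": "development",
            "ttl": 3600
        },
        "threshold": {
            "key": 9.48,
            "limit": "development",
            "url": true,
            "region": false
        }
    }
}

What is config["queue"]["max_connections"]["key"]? 7.13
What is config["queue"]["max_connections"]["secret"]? 60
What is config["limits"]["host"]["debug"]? "debug"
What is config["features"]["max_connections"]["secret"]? "development"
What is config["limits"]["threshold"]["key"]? 9.48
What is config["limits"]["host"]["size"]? 443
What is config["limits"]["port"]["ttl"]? 3600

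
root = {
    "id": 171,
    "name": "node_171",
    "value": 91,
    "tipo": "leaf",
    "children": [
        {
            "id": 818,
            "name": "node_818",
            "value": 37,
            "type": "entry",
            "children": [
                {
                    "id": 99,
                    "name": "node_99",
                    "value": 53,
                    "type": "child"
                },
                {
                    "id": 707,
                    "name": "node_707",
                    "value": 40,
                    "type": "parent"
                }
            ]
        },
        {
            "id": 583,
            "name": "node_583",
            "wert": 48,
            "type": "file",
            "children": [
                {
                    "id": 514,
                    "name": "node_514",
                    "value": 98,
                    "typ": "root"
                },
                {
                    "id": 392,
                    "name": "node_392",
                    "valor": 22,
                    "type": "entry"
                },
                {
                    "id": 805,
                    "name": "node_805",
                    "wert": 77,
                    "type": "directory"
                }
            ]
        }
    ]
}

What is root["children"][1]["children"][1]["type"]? "entry"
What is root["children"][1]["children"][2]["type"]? "directory"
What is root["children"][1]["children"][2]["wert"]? 77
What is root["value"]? 91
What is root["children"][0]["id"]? 818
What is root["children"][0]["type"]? "entry"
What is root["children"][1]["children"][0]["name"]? "node_514"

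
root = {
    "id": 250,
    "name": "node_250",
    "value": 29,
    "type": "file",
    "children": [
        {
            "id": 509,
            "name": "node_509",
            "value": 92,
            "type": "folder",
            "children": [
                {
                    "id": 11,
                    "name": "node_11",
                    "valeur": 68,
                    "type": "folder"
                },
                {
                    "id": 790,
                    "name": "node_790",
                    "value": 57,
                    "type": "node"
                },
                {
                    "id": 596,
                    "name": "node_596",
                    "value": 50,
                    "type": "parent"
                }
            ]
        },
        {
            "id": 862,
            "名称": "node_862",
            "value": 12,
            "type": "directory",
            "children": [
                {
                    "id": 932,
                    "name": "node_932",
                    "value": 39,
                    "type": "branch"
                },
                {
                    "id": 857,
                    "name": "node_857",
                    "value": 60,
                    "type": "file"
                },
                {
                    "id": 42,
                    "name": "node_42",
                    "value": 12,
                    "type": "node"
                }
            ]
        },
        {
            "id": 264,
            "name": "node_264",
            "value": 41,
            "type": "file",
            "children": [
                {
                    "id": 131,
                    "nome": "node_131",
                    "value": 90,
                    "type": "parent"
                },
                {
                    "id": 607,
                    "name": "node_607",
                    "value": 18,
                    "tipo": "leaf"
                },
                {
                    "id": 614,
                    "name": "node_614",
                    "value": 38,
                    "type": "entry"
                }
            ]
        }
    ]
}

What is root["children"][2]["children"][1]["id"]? 607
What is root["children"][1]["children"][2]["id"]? 42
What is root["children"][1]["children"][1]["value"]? 60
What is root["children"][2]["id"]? 264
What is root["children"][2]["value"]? 41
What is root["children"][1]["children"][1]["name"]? "node_857"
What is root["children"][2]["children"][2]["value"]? 38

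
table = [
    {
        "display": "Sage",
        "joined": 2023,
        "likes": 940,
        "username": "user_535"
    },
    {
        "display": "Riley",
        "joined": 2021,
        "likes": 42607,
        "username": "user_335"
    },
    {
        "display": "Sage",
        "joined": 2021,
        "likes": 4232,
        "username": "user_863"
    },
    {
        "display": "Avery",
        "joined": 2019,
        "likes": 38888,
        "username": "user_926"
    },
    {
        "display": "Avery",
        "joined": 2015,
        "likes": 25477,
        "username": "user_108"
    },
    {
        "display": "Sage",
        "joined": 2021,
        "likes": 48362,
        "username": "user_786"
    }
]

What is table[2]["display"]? "Sage"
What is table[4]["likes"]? 25477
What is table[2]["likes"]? 4232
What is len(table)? 6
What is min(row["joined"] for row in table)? 2015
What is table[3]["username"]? "user_926"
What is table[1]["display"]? "Riley"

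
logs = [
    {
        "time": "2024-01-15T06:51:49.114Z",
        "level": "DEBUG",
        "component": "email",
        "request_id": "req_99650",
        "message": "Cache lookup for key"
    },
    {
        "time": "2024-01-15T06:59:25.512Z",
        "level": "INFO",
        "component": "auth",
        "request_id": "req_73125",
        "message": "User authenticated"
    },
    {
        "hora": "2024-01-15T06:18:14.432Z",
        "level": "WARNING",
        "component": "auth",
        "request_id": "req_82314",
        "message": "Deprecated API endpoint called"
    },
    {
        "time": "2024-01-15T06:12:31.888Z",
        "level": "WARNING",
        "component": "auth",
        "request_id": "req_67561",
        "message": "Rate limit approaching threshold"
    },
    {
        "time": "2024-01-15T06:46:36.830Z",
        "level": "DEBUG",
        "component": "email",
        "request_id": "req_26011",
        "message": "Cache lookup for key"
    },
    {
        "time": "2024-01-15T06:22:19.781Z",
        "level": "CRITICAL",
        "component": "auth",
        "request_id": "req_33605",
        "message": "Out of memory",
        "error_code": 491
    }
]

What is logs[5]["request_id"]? "req_33605"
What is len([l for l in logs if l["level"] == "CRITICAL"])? 1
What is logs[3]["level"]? "WARNING"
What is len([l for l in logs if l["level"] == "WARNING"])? 2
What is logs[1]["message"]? "User authenticated"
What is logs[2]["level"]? "WARNING"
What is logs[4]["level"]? "DEBUG"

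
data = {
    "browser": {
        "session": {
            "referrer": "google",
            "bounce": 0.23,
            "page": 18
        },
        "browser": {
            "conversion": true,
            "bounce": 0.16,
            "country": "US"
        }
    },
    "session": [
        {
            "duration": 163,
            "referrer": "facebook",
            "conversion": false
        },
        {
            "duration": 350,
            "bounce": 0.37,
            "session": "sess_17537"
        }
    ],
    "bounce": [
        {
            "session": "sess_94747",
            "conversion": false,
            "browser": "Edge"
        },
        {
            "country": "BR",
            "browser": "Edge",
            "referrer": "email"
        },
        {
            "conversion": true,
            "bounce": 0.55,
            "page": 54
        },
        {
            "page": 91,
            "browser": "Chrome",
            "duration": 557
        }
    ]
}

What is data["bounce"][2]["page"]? 54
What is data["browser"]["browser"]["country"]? "US"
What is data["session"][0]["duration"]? 163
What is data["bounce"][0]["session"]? "sess_94747"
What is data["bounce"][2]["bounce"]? 0.55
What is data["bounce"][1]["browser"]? "Edge"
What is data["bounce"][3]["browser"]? "Chrome"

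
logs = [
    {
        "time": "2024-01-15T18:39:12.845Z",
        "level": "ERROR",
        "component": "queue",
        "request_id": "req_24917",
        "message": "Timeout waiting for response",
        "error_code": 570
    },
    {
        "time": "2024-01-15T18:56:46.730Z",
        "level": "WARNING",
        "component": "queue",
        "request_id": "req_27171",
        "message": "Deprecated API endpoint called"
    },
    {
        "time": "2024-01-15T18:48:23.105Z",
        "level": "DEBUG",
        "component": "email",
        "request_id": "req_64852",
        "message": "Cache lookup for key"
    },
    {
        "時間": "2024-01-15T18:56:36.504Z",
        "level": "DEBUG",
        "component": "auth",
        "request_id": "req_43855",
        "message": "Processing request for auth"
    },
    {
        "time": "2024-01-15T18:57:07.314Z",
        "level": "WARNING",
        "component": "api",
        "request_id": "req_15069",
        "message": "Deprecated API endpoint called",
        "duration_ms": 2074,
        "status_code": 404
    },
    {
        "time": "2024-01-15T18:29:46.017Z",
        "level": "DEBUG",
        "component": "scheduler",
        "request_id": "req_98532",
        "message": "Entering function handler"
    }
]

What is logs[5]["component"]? "scheduler"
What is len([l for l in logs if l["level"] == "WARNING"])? 2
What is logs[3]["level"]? "DEBUG"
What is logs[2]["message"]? "Cache lookup for key"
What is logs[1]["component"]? "queue"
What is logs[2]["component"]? "email"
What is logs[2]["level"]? "DEBUG"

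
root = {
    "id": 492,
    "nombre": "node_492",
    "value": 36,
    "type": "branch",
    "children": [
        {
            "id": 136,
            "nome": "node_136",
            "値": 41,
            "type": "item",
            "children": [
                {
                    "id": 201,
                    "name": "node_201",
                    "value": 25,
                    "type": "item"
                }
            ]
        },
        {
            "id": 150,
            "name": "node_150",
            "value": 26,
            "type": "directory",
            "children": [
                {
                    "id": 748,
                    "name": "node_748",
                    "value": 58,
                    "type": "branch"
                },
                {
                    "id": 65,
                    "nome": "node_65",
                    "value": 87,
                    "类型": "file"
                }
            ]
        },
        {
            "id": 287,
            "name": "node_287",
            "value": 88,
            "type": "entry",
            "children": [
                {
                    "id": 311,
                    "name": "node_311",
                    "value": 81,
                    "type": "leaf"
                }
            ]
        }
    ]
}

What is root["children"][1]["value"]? 26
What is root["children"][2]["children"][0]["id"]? 311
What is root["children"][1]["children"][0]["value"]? 58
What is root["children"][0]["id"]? 136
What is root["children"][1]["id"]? 150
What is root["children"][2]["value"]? 88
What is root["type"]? "branch"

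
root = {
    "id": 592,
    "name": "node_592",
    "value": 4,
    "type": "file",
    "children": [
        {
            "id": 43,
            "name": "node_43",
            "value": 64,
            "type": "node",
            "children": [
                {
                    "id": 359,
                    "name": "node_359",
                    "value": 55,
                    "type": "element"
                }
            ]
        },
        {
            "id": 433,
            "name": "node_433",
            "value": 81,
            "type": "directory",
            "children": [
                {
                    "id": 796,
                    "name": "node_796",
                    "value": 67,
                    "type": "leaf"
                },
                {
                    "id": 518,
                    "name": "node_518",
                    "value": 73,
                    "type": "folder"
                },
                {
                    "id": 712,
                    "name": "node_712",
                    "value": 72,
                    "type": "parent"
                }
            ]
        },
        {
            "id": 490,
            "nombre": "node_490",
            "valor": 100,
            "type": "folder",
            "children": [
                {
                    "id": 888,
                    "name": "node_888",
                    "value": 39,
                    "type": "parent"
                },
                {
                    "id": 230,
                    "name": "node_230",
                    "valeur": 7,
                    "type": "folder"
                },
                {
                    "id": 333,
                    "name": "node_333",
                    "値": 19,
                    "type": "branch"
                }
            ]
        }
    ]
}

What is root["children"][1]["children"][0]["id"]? 796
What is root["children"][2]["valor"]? 100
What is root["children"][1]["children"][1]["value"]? 73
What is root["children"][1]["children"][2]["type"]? "parent"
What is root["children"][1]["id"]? 433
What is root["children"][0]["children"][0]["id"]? 359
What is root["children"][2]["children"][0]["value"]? 39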